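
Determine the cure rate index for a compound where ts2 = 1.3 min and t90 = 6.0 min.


CRI = 100 / (t90 - ts2)
= 100 / (6.0 - 1.3)
= 100 / 4.7
= 21.28 min^-1

21.28 min^-1


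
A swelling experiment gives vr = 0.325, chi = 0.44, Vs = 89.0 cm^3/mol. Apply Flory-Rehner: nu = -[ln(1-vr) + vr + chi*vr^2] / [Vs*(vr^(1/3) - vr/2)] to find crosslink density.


ln(1 - vr) = ln(1 - 0.325) = -0.3930
Numerator = -((-0.3930) + 0.325 + 0.44 * 0.325^2) = 0.0216
Denominator = 89.0 * (0.325^(1/3) - 0.325/2) = 46.7281
nu = 0.0216 / 46.7281 = 4.6156e-04 mol/cm^3

4.6156e-04 mol/cm^3


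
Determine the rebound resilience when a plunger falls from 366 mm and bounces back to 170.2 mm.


Resilience = h_rebound / h_drop * 100
= 170.2 / 366 * 100
= 46.5%

46.5%


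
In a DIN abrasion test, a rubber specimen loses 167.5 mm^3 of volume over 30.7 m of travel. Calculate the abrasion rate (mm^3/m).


Rate = volume_loss / distance
= 167.5 / 30.7
= 5.456 mm^3/m

5.456 mm^3/m


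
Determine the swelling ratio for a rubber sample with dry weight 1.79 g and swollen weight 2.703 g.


Q = W_swollen / W_dry
Q = 2.703 / 1.79
Q = 1.51

Q = 1.51


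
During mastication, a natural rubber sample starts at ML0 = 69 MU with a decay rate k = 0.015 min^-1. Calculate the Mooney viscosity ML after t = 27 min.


ML = ML0 * exp(-k * t)
ML = 69 * exp(-0.015 * 27)
ML = 69 * 0.6670
ML = 46.02 MU

46.02 MU


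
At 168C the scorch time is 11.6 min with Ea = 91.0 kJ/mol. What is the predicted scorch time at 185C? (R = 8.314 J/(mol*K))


Convert temperatures: T1 = 168 + 273.15 = 441.15 K, T2 = 185 + 273.15 = 458.15 K
ts2_new = 11.6 * exp(91000 / 8.314 * (1/458.15 - 1/441.15))
1/T2 - 1/T1 = -8.4111e-05
ts2_new = 4.62 min

4.62 min


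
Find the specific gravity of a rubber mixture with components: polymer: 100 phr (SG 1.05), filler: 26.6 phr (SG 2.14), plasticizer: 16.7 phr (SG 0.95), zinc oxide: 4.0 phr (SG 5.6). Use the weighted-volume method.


Sum of weights = 147.3
Volume contributions:
  polymer: 100/1.05 = 95.2381
  filler: 26.6/2.14 = 12.4299
  plasticizer: 16.7/0.95 = 17.5789
  zinc oxide: 4.0/5.6 = 0.7143
Sum of volumes = 125.9612
SG = 147.3 / 125.9612 = 1.169

SG = 1.169


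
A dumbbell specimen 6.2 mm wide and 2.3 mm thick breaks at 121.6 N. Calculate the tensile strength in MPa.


Area = width * thickness = 6.2 * 2.3 = 14.26 mm^2
TS = force / area = 121.6 / 14.26 = 8.53 MPa

8.53 MPa


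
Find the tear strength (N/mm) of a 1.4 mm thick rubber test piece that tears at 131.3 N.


Tear strength = force / thickness
= 131.3 / 1.4
= 93.79 N/mm

93.79 N/mm


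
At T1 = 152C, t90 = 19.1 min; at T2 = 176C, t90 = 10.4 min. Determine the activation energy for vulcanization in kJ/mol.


T1 = 425.15 K, T2 = 449.15 K
1/T1 - 1/T2 = 1.2568e-04
ln(t1/t2) = ln(19.1/10.4) = 0.6079
Ea = 8.314 * 0.6079 / 1.2568e-04 = 40211.6624 J/mol
Ea = 40.21 kJ/mol

40.21 kJ/mol


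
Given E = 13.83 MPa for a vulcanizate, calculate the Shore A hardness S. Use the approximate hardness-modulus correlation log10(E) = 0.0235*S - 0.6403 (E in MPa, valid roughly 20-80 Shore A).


log10(E) = 0.0235*S - 0.6403  =>  S = (log10(E) + 0.6403) / 0.0235
log10(13.83) = 1.140822
S = (1.140822 + 0.6403) / 0.0235 = 1.781122 / 0.0235
S = 75.8

Shore A = 75.8


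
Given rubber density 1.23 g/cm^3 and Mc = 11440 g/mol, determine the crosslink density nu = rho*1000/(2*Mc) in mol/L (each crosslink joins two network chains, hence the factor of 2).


nu = rho * 1000 / (2 * Mc)
nu = 1.23 * 1000 / (2 * 11440)
nu = 1230.0 / 22880
nu = 0.0538 mol/L

0.0538 mol/L


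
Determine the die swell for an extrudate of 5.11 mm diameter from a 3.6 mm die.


Die swell ratio = D_extrudate / D_die
= 5.11 / 3.6
= 1.419

Die swell = 1.419


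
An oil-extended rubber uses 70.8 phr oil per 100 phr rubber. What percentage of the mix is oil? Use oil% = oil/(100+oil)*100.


Oil % = oil / (100 + oil) * 100
= 70.8 / (100 + 70.8) * 100
= 70.8 / 170.8 * 100
= 41.45%

41.45%


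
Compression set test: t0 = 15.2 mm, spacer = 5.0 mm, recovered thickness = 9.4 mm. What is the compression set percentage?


CS = (t0 - recovered) / (t0 - ts) * 100
= (15.2 - 9.4) / (15.2 - 5.0) * 100
= 5.8 / 10.2 * 100
= 56.9%

56.9%


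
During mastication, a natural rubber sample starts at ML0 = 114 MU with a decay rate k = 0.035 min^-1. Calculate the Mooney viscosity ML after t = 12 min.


ML = ML0 * exp(-k * t)
ML = 114 * exp(-0.035 * 12)
ML = 114 * 0.6570
ML = 74.9 MU

74.9 MU


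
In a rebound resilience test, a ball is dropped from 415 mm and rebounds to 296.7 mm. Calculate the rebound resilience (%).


Resilience = h_rebound / h_drop * 100
= 296.7 / 415 * 100
= 71.5%

71.5%


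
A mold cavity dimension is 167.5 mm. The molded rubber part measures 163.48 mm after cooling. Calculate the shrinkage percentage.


Shrinkage = (mold - part) / mold * 100
= (167.5 - 163.48) / 167.5 * 100
= 4.02 / 167.5 * 100
= 2.4%

2.4%


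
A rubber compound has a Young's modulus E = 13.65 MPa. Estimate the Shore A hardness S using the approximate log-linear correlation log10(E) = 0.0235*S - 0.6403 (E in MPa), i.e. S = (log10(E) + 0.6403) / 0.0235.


log10(E) = 0.0235*S - 0.6403  =>  S = (log10(E) + 0.6403) / 0.0235
log10(13.65) = 1.135133
S = (1.135133 + 0.6403) / 0.0235 = 1.775433 / 0.0235
S = 75.6

Shore A = 75.6


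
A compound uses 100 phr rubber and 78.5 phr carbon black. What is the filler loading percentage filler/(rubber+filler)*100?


Filler % = filler / (rubber + filler) * 100
= 78.5 / (100 + 78.5) * 100
= 78.5 / 178.5 * 100
= 43.98%

43.98%


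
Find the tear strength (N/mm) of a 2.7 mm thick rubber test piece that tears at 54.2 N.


Tear strength = force / thickness
= 54.2 / 2.7
= 20.07 N/mm

20.07 N/mm


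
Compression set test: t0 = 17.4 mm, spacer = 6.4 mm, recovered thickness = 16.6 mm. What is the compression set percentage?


CS = (t0 - recovered) / (t0 - ts) * 100
= (17.4 - 16.6) / (17.4 - 6.4) * 100
= 0.8 / 11.0 * 100
= 7.3%

7.3%


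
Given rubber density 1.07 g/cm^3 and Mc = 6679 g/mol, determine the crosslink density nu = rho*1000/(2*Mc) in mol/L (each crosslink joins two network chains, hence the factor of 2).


nu = rho * 1000 / (2 * Mc)
nu = 1.07 * 1000 / (2 * 6679)
nu = 1070.0 / 13358
nu = 0.0801 mol/L

0.0801 mol/L


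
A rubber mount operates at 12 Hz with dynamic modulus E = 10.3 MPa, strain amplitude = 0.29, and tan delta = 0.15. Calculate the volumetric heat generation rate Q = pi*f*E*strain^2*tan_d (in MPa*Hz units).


Q = pi * f * E * strain^2 * tan_d
= pi * 12 * 10.3 * 0.29^2 * 0.15
= pi * 12 * 10.3 * 0.0841 * 0.15
= 4.8984

Q = 4.8984


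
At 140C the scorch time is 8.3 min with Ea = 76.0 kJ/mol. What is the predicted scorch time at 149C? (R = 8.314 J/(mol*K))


Convert temperatures: T1 = 140 + 273.15 = 413.15 K, T2 = 149 + 273.15 = 422.15 K
ts2_new = 8.3 * exp(76000 / 8.314 * (1/422.15 - 1/413.15))
1/T2 - 1/T1 = -5.1602e-05
ts2_new = 5.18 min

5.18 min


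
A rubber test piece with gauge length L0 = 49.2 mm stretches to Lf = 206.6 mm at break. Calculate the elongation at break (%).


Elongation = (Lf - L0) / L0 * 100
= (206.6 - 49.2) / 49.2 * 100
= 157.4 / 49.2 * 100
= 319.9%

319.9%


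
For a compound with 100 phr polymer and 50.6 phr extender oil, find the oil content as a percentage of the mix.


Oil % = oil / (100 + oil) * 100
= 50.6 / (100 + 50.6) * 100
= 50.6 / 150.6 * 100
= 33.6%

33.6%


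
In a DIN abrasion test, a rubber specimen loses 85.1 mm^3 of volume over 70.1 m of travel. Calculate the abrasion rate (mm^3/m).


Rate = volume_loss / distance
= 85.1 / 70.1
= 1.214 mm^3/m

1.214 mm^3/m


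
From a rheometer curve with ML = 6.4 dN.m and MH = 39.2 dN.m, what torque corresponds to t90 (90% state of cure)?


M90 = ML + 0.9 * (MH - ML)
M90 = 6.4 + 0.9 * (39.2 - 6.4)
M90 = 6.4 + 0.9 * 32.8
M90 = 35.92 dN.m

35.92 dN.m


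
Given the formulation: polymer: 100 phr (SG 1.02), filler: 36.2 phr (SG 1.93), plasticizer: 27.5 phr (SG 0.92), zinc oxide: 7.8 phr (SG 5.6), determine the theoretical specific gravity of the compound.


Sum of weights = 171.5
Volume contributions:
  polymer: 100/1.02 = 98.0392
  filler: 36.2/1.93 = 18.7565
  plasticizer: 27.5/0.92 = 29.8913
  zinc oxide: 7.8/5.6 = 1.3929
Sum of volumes = 148.0799
SG = 171.5 / 148.0799 = 1.158

SG = 1.158


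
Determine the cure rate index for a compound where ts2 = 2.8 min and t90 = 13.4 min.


CRI = 100 / (t90 - ts2)
= 100 / (13.4 - 2.8)
= 100 / 10.6
= 9.43 min^-1

9.43 min^-1


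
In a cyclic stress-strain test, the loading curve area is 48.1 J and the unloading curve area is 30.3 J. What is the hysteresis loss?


Hysteresis loss = loading - unloading
= 48.1 - 30.3
= 17.8 J

17.8 J


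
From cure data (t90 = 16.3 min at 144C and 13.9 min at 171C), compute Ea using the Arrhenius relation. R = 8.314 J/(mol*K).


T1 = 417.15 K, T2 = 444.15 K
1/T1 - 1/T2 = 1.4573e-04
ln(t1/t2) = ln(16.3/13.9) = 0.1593
Ea = 8.314 * 0.1593 / 1.4573e-04 = 9086.9731 J/mol
Ea = 9.09 kJ/mol

9.09 kJ/mol


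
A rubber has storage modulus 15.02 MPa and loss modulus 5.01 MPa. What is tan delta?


tan delta = E'' / E'
= 5.01 / 15.02
= 0.3336

tan delta = 0.3336


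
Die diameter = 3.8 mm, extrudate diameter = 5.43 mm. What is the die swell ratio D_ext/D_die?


Die swell ratio = D_extrudate / D_die
= 5.43 / 3.8
= 1.429

Die swell = 1.429


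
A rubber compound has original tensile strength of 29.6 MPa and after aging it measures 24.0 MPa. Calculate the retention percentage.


Retention = aged / original * 100
= 24.0 / 29.6 * 100
= 81.1%

81.1%


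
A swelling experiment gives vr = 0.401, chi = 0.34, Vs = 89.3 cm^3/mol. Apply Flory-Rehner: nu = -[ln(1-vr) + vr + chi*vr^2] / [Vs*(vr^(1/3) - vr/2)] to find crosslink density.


ln(1 - vr) = ln(1 - 0.401) = -0.5125
Numerator = -((-0.5125) + 0.401 + 0.34 * 0.401^2) = 0.0568
Denominator = 89.3 * (0.401^(1/3) - 0.401/2) = 47.9469
nu = 0.0568 / 47.9469 = 0.0012 mol/cm^3

0.0012 mol/cm^3


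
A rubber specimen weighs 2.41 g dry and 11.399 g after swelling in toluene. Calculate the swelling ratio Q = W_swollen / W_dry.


Q = W_swollen / W_dry
Q = 11.399 / 2.41
Q = 4.73

Q = 4.73


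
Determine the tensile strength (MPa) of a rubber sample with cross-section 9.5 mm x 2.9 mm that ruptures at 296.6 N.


Area = width * thickness = 9.5 * 2.9 = 27.55 mm^2
TS = force / area = 296.6 / 27.55 = 10.77 MPa

10.77 MPa


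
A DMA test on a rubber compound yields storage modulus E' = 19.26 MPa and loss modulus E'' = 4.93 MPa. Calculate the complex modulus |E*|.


|E*| = sqrt(E'^2 + E''^2)
= sqrt(19.26^2 + 4.93^2)
= sqrt(370.9476 + 24.3049)
= 19.881 MPa

19.881 MPa


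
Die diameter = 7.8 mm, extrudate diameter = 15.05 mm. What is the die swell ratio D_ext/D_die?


Die swell ratio = D_extrudate / D_die
= 15.05 / 7.8
= 1.929

Die swell = 1.929


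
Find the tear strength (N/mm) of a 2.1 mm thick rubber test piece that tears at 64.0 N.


Tear strength = force / thickness
= 64.0 / 2.1
= 30.48 N/mm

30.48 N/mm


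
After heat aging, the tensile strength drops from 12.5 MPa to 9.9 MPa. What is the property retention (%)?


Retention = aged / original * 100
= 9.9 / 12.5 * 100
= 79.2%

79.2%


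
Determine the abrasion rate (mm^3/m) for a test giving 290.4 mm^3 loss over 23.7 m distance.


Rate = volume_loss / distance
= 290.4 / 23.7
= 12.253 mm^3/m

12.253 mm^3/m


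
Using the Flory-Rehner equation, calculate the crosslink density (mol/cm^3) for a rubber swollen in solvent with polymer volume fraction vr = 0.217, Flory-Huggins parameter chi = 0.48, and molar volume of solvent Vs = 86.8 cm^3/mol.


ln(1 - vr) = ln(1 - 0.217) = -0.2446
Numerator = -((-0.2446) + 0.217 + 0.48 * 0.217^2) = 0.0050
Denominator = 86.8 * (0.217^(1/3) - 0.217/2) = 42.7424
nu = 0.0050 / 42.7424 = 1.1744e-04 mol/cm^3

1.1744e-04 mol/cm^3


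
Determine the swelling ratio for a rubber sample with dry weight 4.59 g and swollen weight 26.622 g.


Q = W_swollen / W_dry
Q = 26.622 / 4.59
Q = 5.8

Q = 5.8


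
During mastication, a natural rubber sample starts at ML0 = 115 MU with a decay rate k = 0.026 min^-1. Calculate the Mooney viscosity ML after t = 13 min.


ML = ML0 * exp(-k * t)
ML = 115 * exp(-0.026 * 13)
ML = 115 * 0.7132
ML = 82.02 MU

82.02 MU


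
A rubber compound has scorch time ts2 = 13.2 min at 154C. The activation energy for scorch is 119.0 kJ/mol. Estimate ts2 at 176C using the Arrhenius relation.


Convert temperatures: T1 = 154 + 273.15 = 427.15 K, T2 = 176 + 273.15 = 449.15 K
ts2_new = 13.2 * exp(119000 / 8.314 * (1/449.15 - 1/427.15))
1/T2 - 1/T1 = -1.1467e-04
ts2_new = 2.56 min

2.56 min


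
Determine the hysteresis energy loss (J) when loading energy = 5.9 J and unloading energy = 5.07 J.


Hysteresis loss = loading - unloading
= 5.9 - 5.07
= 0.83 J

0.83 J


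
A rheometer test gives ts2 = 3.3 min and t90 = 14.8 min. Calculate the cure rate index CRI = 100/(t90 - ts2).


CRI = 100 / (t90 - ts2)
= 100 / (14.8 - 3.3)
= 100 / 11.5
= 8.7 min^-1

8.7 min^-1


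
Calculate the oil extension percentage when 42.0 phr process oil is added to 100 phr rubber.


Oil % = oil / (100 + oil) * 100
= 42.0 / (100 + 42.0) * 100
= 42.0 / 142.0 * 100
= 29.58%

29.58%


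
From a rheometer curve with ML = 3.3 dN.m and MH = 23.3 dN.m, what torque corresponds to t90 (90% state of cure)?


M90 = ML + 0.9 * (MH - ML)
M90 = 3.3 + 0.9 * (23.3 - 3.3)
M90 = 3.3 + 0.9 * 20.0
M90 = 21.3 dN.m

21.3 dN.m


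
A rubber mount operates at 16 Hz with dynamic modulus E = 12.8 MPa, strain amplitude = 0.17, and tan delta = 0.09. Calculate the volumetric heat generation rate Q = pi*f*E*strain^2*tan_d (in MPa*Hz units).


Q = pi * f * E * strain^2 * tan_d
= pi * 16 * 12.8 * 0.17^2 * 0.09
= pi * 16 * 12.8 * 0.0289 * 0.09
= 1.6735

Q = 1.6735


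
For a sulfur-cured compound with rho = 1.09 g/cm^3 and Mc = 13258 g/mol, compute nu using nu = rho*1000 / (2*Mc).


nu = rho * 1000 / (2 * Mc)
nu = 1.09 * 1000 / (2 * 13258)
nu = 1090.0 / 26516
nu = 0.0411 mol/L

0.0411 mol/L


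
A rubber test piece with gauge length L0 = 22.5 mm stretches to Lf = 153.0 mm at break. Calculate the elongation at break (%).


Elongation = (Lf - L0) / L0 * 100
= (153.0 - 22.5) / 22.5 * 100
= 130.5 / 22.5 * 100
= 580.0%

580.0%


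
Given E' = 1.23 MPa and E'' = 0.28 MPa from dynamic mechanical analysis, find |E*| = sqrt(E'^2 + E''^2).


|E*| = sqrt(E'^2 + E''^2)
= sqrt(1.23^2 + 0.28^2)
= sqrt(1.5129 + 0.0784)
= 1.261 MPa

1.261 MPa


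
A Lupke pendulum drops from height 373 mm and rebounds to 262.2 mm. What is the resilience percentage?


Resilience = h_rebound / h_drop * 100
= 262.2 / 373 * 100
= 70.3%

70.3%


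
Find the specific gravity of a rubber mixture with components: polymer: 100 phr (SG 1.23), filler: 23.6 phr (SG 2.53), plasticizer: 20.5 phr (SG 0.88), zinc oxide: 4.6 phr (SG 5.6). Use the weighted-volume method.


Sum of weights = 148.7
Volume contributions:
  polymer: 100/1.23 = 81.3008
  filler: 23.6/2.53 = 9.3281
  plasticizer: 20.5/0.88 = 23.2955
  zinc oxide: 4.6/5.6 = 0.8214
Sum of volumes = 114.7458
SG = 148.7 / 114.7458 = 1.296

SG = 1.296


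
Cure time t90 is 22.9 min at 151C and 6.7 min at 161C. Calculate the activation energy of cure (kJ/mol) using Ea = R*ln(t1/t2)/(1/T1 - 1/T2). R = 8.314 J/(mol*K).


T1 = 424.15 K, T2 = 434.15 K
1/T1 - 1/T2 = 5.4305e-05
ln(t1/t2) = ln(22.9/6.7) = 1.2290
Ea = 8.314 * 1.2290 / 5.4305e-05 = 188161.8451 J/mol
Ea = 188.16 kJ/mol

188.16 kJ/mol


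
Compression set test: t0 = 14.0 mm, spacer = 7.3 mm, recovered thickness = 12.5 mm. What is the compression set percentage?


CS = (t0 - recovered) / (t0 - ts) * 100
= (14.0 - 12.5) / (14.0 - 7.3) * 100
= 1.5 / 6.7 * 100
= 22.4%

22.4%


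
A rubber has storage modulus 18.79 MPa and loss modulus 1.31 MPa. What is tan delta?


tan delta = E'' / E'
= 1.31 / 18.79
= 0.0697

tan delta = 0.0697


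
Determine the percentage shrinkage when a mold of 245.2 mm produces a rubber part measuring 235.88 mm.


Shrinkage = (mold - part) / mold * 100
= (245.2 - 235.88) / 245.2 * 100
= 9.32 / 245.2 * 100
= 3.8%

3.8%


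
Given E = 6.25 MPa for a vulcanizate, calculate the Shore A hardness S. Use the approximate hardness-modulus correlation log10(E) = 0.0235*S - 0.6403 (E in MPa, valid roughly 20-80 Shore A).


log10(E) = 0.0235*S - 0.6403  =>  S = (log10(E) + 0.6403) / 0.0235
log10(6.25) = 0.795880
S = (0.795880 + 0.6403) / 0.0235 = 1.436180 / 0.0235
S = 61.1

Shore A = 61.1


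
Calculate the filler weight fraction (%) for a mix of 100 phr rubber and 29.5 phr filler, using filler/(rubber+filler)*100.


Filler % = filler / (rubber + filler) * 100
= 29.5 / (100 + 29.5) * 100
= 29.5 / 129.5 * 100
= 22.78%

22.78%


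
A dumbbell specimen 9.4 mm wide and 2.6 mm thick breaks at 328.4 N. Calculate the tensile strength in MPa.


Area = width * thickness = 9.4 * 2.6 = 24.44 mm^2
TS = force / area = 328.4 / 24.44 = 13.44 MPa

13.44 MPa


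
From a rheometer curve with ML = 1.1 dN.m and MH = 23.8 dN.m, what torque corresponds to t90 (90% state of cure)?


M90 = ML + 0.9 * (MH - ML)
M90 = 1.1 + 0.9 * (23.8 - 1.1)
M90 = 1.1 + 0.9 * 22.7
M90 = 21.53 dN.m

21.53 dN.m


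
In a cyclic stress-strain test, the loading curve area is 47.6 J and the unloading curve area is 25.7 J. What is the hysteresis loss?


Hysteresis loss = loading - unloading
= 47.6 - 25.7
= 21.9 J

21.9 J


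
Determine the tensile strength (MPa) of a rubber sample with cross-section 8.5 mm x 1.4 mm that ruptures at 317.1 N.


Area = width * thickness = 8.5 * 1.4 = 11.9 mm^2
TS = force / area = 317.1 / 11.9 = 26.65 MPa

26.65 MPa


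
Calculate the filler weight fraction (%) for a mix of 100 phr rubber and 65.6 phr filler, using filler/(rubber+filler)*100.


Filler % = filler / (rubber + filler) * 100
= 65.6 / (100 + 65.6) * 100
= 65.6 / 165.6 * 100
= 39.61%

39.61%


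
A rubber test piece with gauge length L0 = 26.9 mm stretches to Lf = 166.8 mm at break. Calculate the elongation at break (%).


Elongation = (Lf - L0) / L0 * 100
= (166.8 - 26.9) / 26.9 * 100
= 139.9 / 26.9 * 100
= 520.1%

520.1%


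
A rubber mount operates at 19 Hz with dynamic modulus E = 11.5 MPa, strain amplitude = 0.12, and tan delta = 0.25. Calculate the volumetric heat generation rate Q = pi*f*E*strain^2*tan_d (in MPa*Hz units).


Q = pi * f * E * strain^2 * tan_d
= pi * 19 * 11.5 * 0.12^2 * 0.25
= pi * 19 * 11.5 * 0.0144 * 0.25
= 2.4712

Q = 2.4712


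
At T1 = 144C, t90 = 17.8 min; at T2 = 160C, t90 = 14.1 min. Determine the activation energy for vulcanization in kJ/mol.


T1 = 417.15 K, T2 = 433.15 K
1/T1 - 1/T2 = 8.8550e-05
ln(t1/t2) = ln(17.8/14.1) = 0.2330
Ea = 8.314 * 0.2330 / 8.8550e-05 = 21878.6552 J/mol
Ea = 21.88 kJ/mol

21.88 kJ/mol


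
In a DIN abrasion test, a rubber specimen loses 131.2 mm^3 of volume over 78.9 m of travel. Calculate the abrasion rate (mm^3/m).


Rate = volume_loss / distance
= 131.2 / 78.9
= 1.663 mm^3/m

1.663 mm^3/m


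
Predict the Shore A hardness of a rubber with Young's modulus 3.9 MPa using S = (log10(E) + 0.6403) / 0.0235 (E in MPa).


log10(E) = 0.0235*S - 0.6403  =>  S = (log10(E) + 0.6403) / 0.0235
log10(3.9) = 0.591065
S = (0.591065 + 0.6403) / 0.0235 = 1.231365 / 0.0235
S = 52.4

Shore A = 52.4


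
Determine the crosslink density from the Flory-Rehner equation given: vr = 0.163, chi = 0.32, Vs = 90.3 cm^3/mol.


ln(1 - vr) = ln(1 - 0.163) = -0.1779
Numerator = -((-0.1779) + 0.163 + 0.32 * 0.163^2) = 0.0064
Denominator = 90.3 * (0.163^(1/3) - 0.163/2) = 41.9674
nu = 0.0064 / 41.9674 = 1.5319e-04 mol/cm^3

1.5319e-04 mol/cm^3


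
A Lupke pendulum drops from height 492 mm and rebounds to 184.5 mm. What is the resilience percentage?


Resilience = h_rebound / h_drop * 100
= 184.5 / 492 * 100
= 37.5%

37.5%


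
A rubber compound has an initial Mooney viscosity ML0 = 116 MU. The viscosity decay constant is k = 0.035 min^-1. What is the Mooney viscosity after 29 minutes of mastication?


ML = ML0 * exp(-k * t)
ML = 116 * exp(-0.035 * 29)
ML = 116 * 0.3624
ML = 42.04 MU

42.04 MU


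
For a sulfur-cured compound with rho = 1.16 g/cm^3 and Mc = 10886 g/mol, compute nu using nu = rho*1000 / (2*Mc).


nu = rho * 1000 / (2 * Mc)
nu = 1.16 * 1000 / (2 * 10886)
nu = 1160.0 / 21772
nu = 0.0533 mol/L

0.0533 mol/L


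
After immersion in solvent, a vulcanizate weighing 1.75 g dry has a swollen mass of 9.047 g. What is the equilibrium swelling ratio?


Q = W_swollen / W_dry
Q = 9.047 / 1.75
Q = 5.17

Q = 5.17


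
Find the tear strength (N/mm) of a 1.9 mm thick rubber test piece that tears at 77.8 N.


Tear strength = force / thickness
= 77.8 / 1.9
= 40.95 N/mm

40.95 N/mm


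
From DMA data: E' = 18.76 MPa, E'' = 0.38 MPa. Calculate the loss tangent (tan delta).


tan delta = E'' / E'
= 0.38 / 18.76
= 0.0203

tan delta = 0.0203


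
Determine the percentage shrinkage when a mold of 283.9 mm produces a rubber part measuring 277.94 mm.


Shrinkage = (mold - part) / mold * 100
= (283.9 - 277.94) / 283.9 * 100
= 5.96 / 283.9 * 100
= 2.1%

2.1%


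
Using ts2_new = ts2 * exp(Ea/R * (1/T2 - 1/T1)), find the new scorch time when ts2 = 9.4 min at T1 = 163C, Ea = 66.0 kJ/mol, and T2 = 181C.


Convert temperatures: T1 = 163 + 273.15 = 436.15 K, T2 = 181 + 273.15 = 454.15 K
ts2_new = 9.4 * exp(66000 / 8.314 * (1/454.15 - 1/436.15))
1/T2 - 1/T1 = -9.0874e-05
ts2_new = 4.57 min

4.57 min


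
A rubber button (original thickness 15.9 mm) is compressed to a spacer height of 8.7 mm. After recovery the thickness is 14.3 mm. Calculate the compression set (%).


CS = (t0 - recovered) / (t0 - ts) * 100
= (15.9 - 14.3) / (15.9 - 8.7) * 100
= 1.6 / 7.2 * 100
= 22.2%

22.2%


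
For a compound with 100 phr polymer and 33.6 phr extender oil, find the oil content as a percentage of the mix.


Oil % = oil / (100 + oil) * 100
= 33.6 / (100 + 33.6) * 100
= 33.6 / 133.6 * 100
= 25.15%

25.15%


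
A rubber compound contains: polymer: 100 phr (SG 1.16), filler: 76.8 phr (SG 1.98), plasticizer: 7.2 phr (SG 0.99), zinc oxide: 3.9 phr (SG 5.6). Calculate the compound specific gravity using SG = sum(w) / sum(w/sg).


Sum of weights = 187.9
Volume contributions:
  polymer: 100/1.16 = 86.2069
  filler: 76.8/1.98 = 38.7879
  plasticizer: 7.2/0.99 = 7.2727
  zinc oxide: 3.9/5.6 = 0.6964
Sum of volumes = 132.9639
SG = 187.9 / 132.9639 = 1.413

SG = 1.413


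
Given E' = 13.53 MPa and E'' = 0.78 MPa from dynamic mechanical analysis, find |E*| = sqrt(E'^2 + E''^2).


|E*| = sqrt(E'^2 + E''^2)
= sqrt(13.53^2 + 0.78^2)
= sqrt(183.0609 + 0.6084)
= 13.552 MPa

13.552 MPa


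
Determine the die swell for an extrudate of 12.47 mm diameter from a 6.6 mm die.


Die swell ratio = D_extrudate / D_die
= 12.47 / 6.6
= 1.889

Die swell = 1.889


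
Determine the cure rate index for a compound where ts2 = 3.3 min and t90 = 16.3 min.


CRI = 100 / (t90 - ts2)
= 100 / (16.3 - 3.3)
= 100 / 13.0
= 7.69 min^-1

7.69 min^-1


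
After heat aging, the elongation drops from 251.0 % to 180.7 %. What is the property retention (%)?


Retention = aged / original * 100
= 180.7 / 251.0 * 100
= 72.0%

72.0%


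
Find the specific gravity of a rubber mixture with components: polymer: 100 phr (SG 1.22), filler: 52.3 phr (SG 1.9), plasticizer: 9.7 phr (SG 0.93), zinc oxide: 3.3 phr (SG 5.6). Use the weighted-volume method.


Sum of weights = 165.3
Volume contributions:
  polymer: 100/1.22 = 81.9672
  filler: 52.3/1.9 = 27.5263
  plasticizer: 9.7/0.93 = 10.4301
  zinc oxide: 3.3/5.6 = 0.5893
Sum of volumes = 120.5129
SG = 165.3 / 120.5129 = 1.372

SG = 1.372


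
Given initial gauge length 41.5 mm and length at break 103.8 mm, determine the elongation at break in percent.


Elongation = (Lf - L0) / L0 * 100
= (103.8 - 41.5) / 41.5 * 100
= 62.3 / 41.5 * 100
= 150.1%

150.1%


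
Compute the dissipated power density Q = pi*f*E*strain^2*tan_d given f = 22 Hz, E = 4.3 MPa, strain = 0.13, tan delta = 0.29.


Q = pi * f * E * strain^2 * tan_d
= pi * 22 * 4.3 * 0.13^2 * 0.29
= pi * 22 * 4.3 * 0.0169 * 0.29
= 1.4566

Q = 1.4566


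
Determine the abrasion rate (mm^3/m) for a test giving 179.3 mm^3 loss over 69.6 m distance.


Rate = volume_loss / distance
= 179.3 / 69.6
= 2.576 mm^3/m

2.576 mm^3/m


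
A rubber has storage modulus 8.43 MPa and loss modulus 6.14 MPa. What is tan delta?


tan delta = E'' / E'
= 6.14 / 8.43
= 0.7284

tan delta = 0.7284


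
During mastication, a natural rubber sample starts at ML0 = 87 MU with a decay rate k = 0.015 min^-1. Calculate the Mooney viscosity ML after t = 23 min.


ML = ML0 * exp(-k * t)
ML = 87 * exp(-0.015 * 23)
ML = 87 * 0.7082
ML = 61.62 MU

61.62 MU


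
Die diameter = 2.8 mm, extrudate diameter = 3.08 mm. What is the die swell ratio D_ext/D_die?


Die swell ratio = D_extrudate / D_die
= 3.08 / 2.8
= 1.1

Die swell = 1.1


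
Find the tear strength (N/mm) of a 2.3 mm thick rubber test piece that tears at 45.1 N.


Tear strength = force / thickness
= 45.1 / 2.3
= 19.61 N/mm

19.61 N/mm


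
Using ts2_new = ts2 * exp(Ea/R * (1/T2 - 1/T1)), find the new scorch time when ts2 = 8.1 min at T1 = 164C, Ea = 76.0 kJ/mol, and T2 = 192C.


Convert temperatures: T1 = 164 + 273.15 = 437.15 K, T2 = 192 + 273.15 = 465.15 K
ts2_new = 8.1 * exp(76000 / 8.314 * (1/465.15 - 1/437.15))
1/T2 - 1/T1 = -1.3770e-04
ts2_new = 2.3 min

2.3 min


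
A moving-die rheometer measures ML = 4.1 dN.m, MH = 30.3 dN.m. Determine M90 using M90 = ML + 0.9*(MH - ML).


M90 = ML + 0.9 * (MH - ML)
M90 = 4.1 + 0.9 * (30.3 - 4.1)
M90 = 4.1 + 0.9 * 26.2
M90 = 27.68 dN.m

27.68 dN.m


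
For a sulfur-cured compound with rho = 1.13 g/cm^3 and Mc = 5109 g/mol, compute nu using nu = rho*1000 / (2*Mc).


nu = rho * 1000 / (2 * Mc)
nu = 1.13 * 1000 / (2 * 5109)
nu = 1130.0 / 10218
nu = 0.1106 mol/L

0.1106 mol/L


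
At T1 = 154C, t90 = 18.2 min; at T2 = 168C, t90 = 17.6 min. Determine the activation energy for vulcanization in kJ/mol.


T1 = 427.15 K, T2 = 441.15 K
1/T1 - 1/T2 = 7.4295e-05
ln(t1/t2) = ln(18.2/17.6) = 0.0335
Ea = 8.314 * 0.0335 / 7.4295e-05 = 3751.3498 J/mol
Ea = 3.75 kJ/mol

3.75 kJ/mol


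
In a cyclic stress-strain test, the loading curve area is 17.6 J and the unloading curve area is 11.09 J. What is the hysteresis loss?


Hysteresis loss = loading - unloading
= 17.6 - 11.09
= 6.51 J

6.51 J


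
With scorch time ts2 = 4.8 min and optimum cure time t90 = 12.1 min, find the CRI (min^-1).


CRI = 100 / (t90 - ts2)
= 100 / (12.1 - 4.8)
= 100 / 7.3
= 13.7 min^-1

13.7 min^-1


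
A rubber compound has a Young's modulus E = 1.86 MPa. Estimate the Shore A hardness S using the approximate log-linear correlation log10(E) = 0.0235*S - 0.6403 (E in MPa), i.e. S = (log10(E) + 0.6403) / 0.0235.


log10(E) = 0.0235*S - 0.6403  =>  S = (log10(E) + 0.6403) / 0.0235
log10(1.86) = 0.269513
S = (0.269513 + 0.6403) / 0.0235 = 0.909813 / 0.0235
S = 38.7

Shore A = 38.7


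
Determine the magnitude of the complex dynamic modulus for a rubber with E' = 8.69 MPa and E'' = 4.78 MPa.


|E*| = sqrt(E'^2 + E''^2)
= sqrt(8.69^2 + 4.78^2)
= sqrt(75.5161 + 22.8484)
= 9.918 MPa

9.918 MPa


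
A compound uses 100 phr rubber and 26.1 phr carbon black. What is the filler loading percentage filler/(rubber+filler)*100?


Filler % = filler / (rubber + filler) * 100
= 26.1 / (100 + 26.1) * 100
= 26.1 / 126.1 * 100
= 20.7%

20.7%


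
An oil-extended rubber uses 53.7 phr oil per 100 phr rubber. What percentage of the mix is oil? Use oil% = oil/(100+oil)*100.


Oil % = oil / (100 + oil) * 100
= 53.7 / (100 + 53.7) * 100
= 53.7 / 153.7 * 100
= 34.94%

34.94%


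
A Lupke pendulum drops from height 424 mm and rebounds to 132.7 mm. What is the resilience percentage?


Resilience = h_rebound / h_drop * 100
= 132.7 / 424 * 100
= 31.3%

31.3%


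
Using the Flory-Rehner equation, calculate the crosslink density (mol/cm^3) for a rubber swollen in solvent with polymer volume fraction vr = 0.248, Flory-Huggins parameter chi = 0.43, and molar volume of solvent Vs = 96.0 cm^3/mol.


ln(1 - vr) = ln(1 - 0.248) = -0.2850
Numerator = -((-0.2850) + 0.248 + 0.43 * 0.248^2) = 0.0106
Denominator = 96.0 * (0.248^(1/3) - 0.248/2) = 48.4105
nu = 0.0106 / 48.4105 = 2.1839e-04 mol/cm^3

2.1839e-04 mol/cm^3


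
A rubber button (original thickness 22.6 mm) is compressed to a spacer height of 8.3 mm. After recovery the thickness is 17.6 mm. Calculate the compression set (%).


CS = (t0 - recovered) / (t0 - ts) * 100
= (22.6 - 17.6) / (22.6 - 8.3) * 100
= 5.0 / 14.3 * 100
= 35.0%

35.0%


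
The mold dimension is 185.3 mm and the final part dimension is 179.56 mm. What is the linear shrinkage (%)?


Shrinkage = (mold - part) / mold * 100
= (185.3 - 179.56) / 185.3 * 100
= 5.74 / 185.3 * 100
= 3.1%

3.1%


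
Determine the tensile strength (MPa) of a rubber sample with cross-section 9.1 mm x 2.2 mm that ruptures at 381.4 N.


Area = width * thickness = 9.1 * 2.2 = 20.02 mm^2
TS = force / area = 381.4 / 20.02 = 19.05 MPa

19.05 MPa


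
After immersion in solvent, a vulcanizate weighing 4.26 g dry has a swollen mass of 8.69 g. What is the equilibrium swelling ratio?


Q = W_swollen / W_dry
Q = 8.69 / 4.26
Q = 2.04

Q = 2.04


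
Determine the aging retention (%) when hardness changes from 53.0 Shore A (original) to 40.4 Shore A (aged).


Retention = aged / original * 100
= 40.4 / 53.0 * 100
= 76.2%

76.2%


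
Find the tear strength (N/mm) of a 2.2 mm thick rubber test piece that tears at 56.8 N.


Tear strength = force / thickness
= 56.8 / 2.2
= 25.82 N/mm

25.82 N/mm


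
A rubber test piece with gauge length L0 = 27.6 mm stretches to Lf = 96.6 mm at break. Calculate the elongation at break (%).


Elongation = (Lf - L0) / L0 * 100
= (96.6 - 27.6) / 27.6 * 100
= 69.0 / 27.6 * 100
= 250.0%

250.0%


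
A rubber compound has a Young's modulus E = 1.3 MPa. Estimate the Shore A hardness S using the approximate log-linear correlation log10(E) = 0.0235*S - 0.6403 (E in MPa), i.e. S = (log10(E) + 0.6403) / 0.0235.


log10(E) = 0.0235*S - 0.6403  =>  S = (log10(E) + 0.6403) / 0.0235
log10(1.3) = 0.113943
S = (0.113943 + 0.6403) / 0.0235 = 0.754243 / 0.0235
S = 32.1

Shore A = 32.1


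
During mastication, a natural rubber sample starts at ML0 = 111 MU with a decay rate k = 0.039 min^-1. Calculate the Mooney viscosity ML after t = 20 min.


ML = ML0 * exp(-k * t)
ML = 111 * exp(-0.039 * 20)
ML = 111 * 0.4584
ML = 50.88 MU

50.88 MU


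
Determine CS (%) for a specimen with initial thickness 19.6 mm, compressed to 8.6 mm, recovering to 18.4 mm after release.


CS = (t0 - recovered) / (t0 - ts) * 100
= (19.6 - 18.4) / (19.6 - 8.6) * 100
= 1.2 / 11.0 * 100
= 10.9%

10.9%


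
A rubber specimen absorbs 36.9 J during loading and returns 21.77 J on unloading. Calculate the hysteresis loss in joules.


Hysteresis loss = loading - unloading
= 36.9 - 21.77
= 15.13 J

15.13 J


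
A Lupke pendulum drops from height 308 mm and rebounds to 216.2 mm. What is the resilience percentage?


Resilience = h_rebound / h_drop * 100
= 216.2 / 308 * 100
= 70.2%

70.2%


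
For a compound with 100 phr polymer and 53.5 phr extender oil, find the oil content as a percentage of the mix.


Oil % = oil / (100 + oil) * 100
= 53.5 / (100 + 53.5) * 100
= 53.5 / 153.5 * 100
= 34.85%

34.85%


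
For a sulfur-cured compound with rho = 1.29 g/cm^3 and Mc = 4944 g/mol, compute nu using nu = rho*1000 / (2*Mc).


nu = rho * 1000 / (2 * Mc)
nu = 1.29 * 1000 / (2 * 4944)
nu = 1290.0 / 9888
nu = 0.1305 mol/L

0.1305 mol/L


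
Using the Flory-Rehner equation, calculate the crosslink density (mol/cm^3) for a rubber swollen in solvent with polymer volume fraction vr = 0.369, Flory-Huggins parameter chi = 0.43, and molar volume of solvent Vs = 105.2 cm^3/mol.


ln(1 - vr) = ln(1 - 0.369) = -0.4604
Numerator = -((-0.4604) + 0.369 + 0.43 * 0.369^2) = 0.0329
Denominator = 105.2 * (0.369^(1/3) - 0.369/2) = 56.0462
nu = 0.0329 / 56.0462 = 5.8702e-04 mol/cm^3

5.8702e-04 mol/cm^3


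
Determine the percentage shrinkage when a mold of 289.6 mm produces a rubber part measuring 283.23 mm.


Shrinkage = (mold - part) / mold * 100
= (289.6 - 283.23) / 289.6 * 100
= 6.37 / 289.6 * 100
= 2.2%

2.2%


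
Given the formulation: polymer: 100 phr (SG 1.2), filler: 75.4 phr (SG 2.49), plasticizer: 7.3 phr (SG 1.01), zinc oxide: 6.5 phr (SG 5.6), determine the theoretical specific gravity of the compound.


Sum of weights = 189.2
Volume contributions:
  polymer: 100/1.2 = 83.3333
  filler: 75.4/2.49 = 30.2811
  plasticizer: 7.3/1.01 = 7.2277
  zinc oxide: 6.5/5.6 = 1.1607
Sum of volumes = 122.0029
SG = 189.2 / 122.0029 = 1.551

SG = 1.551


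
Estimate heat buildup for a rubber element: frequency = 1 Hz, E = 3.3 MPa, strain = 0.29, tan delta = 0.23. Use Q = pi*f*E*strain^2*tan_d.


Q = pi * f * E * strain^2 * tan_d
= pi * 1 * 3.3 * 0.29^2 * 0.23
= pi * 1 * 3.3 * 0.0841 * 0.23
= 0.2005

Q = 0.2005


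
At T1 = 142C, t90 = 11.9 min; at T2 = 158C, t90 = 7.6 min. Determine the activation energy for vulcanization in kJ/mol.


T1 = 415.15 K, T2 = 431.15 K
1/T1 - 1/T2 = 8.9390e-05
ln(t1/t2) = ln(11.9/7.6) = 0.4484
Ea = 8.314 * 0.4484 / 8.9390e-05 = 41704.1752 J/mol
Ea = 41.7 kJ/mol

41.7 kJ/mol


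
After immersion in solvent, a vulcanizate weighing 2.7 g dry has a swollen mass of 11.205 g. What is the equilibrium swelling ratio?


Q = W_swollen / W_dry
Q = 11.205 / 2.7
Q = 4.15

Q = 4.15


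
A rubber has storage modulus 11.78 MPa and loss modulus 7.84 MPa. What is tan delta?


tan delta = E'' / E'
= 7.84 / 11.78
= 0.6655

tan delta = 0.6655


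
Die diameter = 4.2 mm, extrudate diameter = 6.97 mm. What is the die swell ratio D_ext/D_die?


Die swell ratio = D_extrudate / D_die
= 6.97 / 4.2
= 1.66

Die swell = 1.66


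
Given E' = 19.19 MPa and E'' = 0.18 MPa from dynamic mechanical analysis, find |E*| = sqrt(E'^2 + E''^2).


|E*| = sqrt(E'^2 + E''^2)
= sqrt(19.19^2 + 0.18^2)
= sqrt(368.2561 + 0.0324)
= 19.191 MPa

19.191 MPa


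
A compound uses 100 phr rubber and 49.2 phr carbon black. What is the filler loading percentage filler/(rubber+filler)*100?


Filler % = filler / (rubber + filler) * 100
= 49.2 / (100 + 49.2) * 100
= 49.2 / 149.2 * 100
= 32.98%

32.98%


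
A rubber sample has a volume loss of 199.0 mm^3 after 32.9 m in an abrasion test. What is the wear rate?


Rate = volume_loss / distance
= 199.0 / 32.9
= 6.049 mm^3/m

6.049 mm^3/m


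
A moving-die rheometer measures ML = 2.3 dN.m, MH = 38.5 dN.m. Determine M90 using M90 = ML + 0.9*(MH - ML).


M90 = ML + 0.9 * (MH - ML)
M90 = 2.3 + 0.9 * (38.5 - 2.3)
M90 = 2.3 + 0.9 * 36.2
M90 = 34.88 dN.m

34.88 dN.m


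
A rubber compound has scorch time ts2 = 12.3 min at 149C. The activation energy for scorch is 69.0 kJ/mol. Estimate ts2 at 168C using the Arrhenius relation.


Convert temperatures: T1 = 149 + 273.15 = 422.15 K, T2 = 168 + 273.15 = 441.15 K
ts2_new = 12.3 * exp(69000 / 8.314 * (1/441.15 - 1/422.15))
1/T2 - 1/T1 = -1.0202e-04
ts2_new = 5.27 min

5.27 min


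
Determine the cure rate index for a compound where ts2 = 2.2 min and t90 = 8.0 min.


CRI = 100 / (t90 - ts2)
= 100 / (8.0 - 2.2)
= 100 / 5.8
= 17.24 min^-1

17.24 min^-1


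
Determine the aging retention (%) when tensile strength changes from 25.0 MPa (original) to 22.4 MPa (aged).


Retention = aged / original * 100
= 22.4 / 25.0 * 100
= 89.6%

89.6%


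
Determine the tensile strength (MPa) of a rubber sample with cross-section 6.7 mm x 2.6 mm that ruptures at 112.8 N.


Area = width * thickness = 6.7 * 2.6 = 17.42 mm^2
TS = force / area = 112.8 / 17.42 = 6.48 MPa

6.48 MPa


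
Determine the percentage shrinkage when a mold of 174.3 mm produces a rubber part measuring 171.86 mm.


Shrinkage = (mold - part) / mold * 100
= (174.3 - 171.86) / 174.3 * 100
= 2.44 / 174.3 * 100
= 1.4%

1.4%


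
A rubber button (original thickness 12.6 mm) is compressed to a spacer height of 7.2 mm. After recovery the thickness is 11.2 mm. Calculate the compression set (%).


CS = (t0 - recovered) / (t0 - ts) * 100
= (12.6 - 11.2) / (12.6 - 7.2) * 100
= 1.4 / 5.4 * 100
= 25.9%

25.9%


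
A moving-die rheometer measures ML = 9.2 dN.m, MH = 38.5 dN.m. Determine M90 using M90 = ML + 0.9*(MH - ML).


M90 = ML + 0.9 * (MH - ML)
M90 = 9.2 + 0.9 * (38.5 - 9.2)
M90 = 9.2 + 0.9 * 29.3
M90 = 35.57 dN.m

35.57 dN.m


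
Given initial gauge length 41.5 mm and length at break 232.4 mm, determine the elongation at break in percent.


Elongation = (Lf - L0) / L0 * 100
= (232.4 - 41.5) / 41.5 * 100
= 190.9 / 41.5 * 100
= 460.0%

460.0%


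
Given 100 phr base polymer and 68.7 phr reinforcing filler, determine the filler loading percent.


Filler % = filler / (rubber + filler) * 100
= 68.7 / (100 + 68.7) * 100
= 68.7 / 168.7 * 100
= 40.72%

40.72%


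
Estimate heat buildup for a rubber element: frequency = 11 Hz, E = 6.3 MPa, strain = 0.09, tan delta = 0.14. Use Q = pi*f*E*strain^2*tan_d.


Q = pi * f * E * strain^2 * tan_d
= pi * 11 * 6.3 * 0.09^2 * 0.14
= pi * 11 * 6.3 * 0.0081 * 0.14
= 0.2469

Q = 0.2469


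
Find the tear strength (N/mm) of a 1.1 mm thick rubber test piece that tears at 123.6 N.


Tear strength = force / thickness
= 123.6 / 1.1
= 112.36 N/mm

112.36 N/mm


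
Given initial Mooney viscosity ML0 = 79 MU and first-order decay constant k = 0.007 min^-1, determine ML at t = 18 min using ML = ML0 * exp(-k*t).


ML = ML0 * exp(-k * t)
ML = 79 * exp(-0.007 * 18)
ML = 79 * 0.8816
ML = 69.65 MU

69.65 MU


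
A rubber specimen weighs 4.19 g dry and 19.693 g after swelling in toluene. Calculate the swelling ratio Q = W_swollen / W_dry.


Q = W_swollen / W_dry
Q = 19.693 / 4.19
Q = 4.7

Q = 4.7


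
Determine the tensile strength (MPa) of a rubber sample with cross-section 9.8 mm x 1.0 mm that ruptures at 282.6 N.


Area = width * thickness = 9.8 * 1.0 = 9.8 mm^2
TS = force / area = 282.6 / 9.8 = 28.84 MPa

28.84 MPa


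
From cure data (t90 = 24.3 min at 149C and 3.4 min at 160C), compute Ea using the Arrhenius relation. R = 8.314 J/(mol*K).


T1 = 422.15 K, T2 = 433.15 K
1/T1 - 1/T2 = 6.0157e-05
ln(t1/t2) = ln(24.3/3.4) = 1.9667
Ea = 8.314 * 1.9667 / 6.0157e-05 = 271807.0819 J/mol
Ea = 271.81 kJ/mol

271.81 kJ/mol


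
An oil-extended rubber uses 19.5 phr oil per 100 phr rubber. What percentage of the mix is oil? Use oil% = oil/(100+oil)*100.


Oil % = oil / (100 + oil) * 100
= 19.5 / (100 + 19.5) * 100
= 19.5 / 119.5 * 100
= 16.32%

16.32%


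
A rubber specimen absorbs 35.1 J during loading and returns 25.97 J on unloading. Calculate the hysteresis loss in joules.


Hysteresis loss = loading - unloading
= 35.1 - 25.97
= 9.13 J

9.13 J


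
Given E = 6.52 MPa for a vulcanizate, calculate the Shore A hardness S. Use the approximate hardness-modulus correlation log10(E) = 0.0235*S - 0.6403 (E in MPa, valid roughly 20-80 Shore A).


log10(E) = 0.0235*S - 0.6403  =>  S = (log10(E) + 0.6403) / 0.0235
log10(6.52) = 0.814248
S = (0.814248 + 0.6403) / 0.0235 = 1.454548 / 0.0235
S = 61.9

Shore A = 61.9


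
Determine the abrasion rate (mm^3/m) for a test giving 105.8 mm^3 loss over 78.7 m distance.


Rate = volume_loss / distance
= 105.8 / 78.7
= 1.344 mm^3/m

1.344 mm^3/m


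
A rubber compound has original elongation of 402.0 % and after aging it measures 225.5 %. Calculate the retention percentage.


Retention = aged / original * 100
= 225.5 / 402.0 * 100
= 56.1%

56.1%


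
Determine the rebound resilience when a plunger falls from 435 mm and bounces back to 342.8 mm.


Resilience = h_rebound / h_drop * 100
= 342.8 / 435 * 100
= 78.8%

78.8%
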